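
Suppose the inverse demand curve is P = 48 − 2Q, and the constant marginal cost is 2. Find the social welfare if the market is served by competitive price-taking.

Under competition P = MC = 2, so Q = (48 − 2)/2 = 23.
CS = ½·(48 − 2)·23 = 529; PS = (2 − 2)·23 = 0; TS = 529.

TS = 529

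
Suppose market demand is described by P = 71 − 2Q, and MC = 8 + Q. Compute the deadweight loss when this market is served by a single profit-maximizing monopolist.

Under competition P = MC: 71 − 2Q = 8 + Q ⇒ Q = 21, P = 29.
A monopolist chooses Q where MR = MC. MR = 71 − 4Q; setting this equal to 8 + Q gives Q = 12.6 and P = 45.8.
CS = ½·(71 − 29)·21 = 441; PS = (29·21 − 8·21 − ½·1·21²) = 220.5; TS = 661.5.
CS = ½·(71 − 45.8)·12.6 = 158.76; PS = (45.8·12.6 − 8·12.6 − ½·1·12.6²) = 396.9; TS = 555.66.
DWL = 661.5 − 555.66 = 105.84.

DWL = 105.84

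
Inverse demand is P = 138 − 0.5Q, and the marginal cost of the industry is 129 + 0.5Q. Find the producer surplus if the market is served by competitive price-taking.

Competitive equilibrium sets price equal to marginal cost: 138 − 0.5Q = 129 + 0.5Q, so Q = 9 and P = 133.5.
PS = P·Q − VC(Q) = 133.5·9 − (129·9 + ½·0.5·9²) = 20.25.

PS = 20.25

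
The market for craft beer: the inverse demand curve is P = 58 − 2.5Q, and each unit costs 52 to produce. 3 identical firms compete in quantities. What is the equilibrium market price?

P = 53.5

With 3 symmetric Cournot firms, each firm's FOC gives 58 − 10q = 52, so q = 0.6, Q = 3·0.6 = 1.8, and P = 53.5.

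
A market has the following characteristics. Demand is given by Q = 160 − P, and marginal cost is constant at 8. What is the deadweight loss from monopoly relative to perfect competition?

Inverting demand: P = 160 − Q.
Under competition P = MC = 8, so Q = (160 − 8)/1 = 152.
A monopolist chooses Q where MR = MC. MR = 160 − 2Q; setting this equal to 8 gives Q = 76 and P = 84.
DWL is the triangle between Q = 76 and Q = 152: ½·(152 − 76)·(84 − 8) = 2888.

DWL = 2888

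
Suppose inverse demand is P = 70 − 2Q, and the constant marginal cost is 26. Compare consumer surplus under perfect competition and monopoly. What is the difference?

CS falls by 363

Competitive firms price at marginal cost: P = 26, giving Q = 22.
CS = ½·(70 − 26)·22 = 484.
Monopoly sets MR = MC: 70 − 4Q = 26 ⇒ Q = 11, P = 70 − 2·11 = 48.
CS = ½·(70 − 48)·11 = 121.
Change in consumer surplus: 121 − 484 = −363.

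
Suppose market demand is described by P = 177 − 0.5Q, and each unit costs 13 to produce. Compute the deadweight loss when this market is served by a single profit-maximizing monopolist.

Competitive firms price at marginal cost: P = 13, giving Q = 328.
The monopolist equates marginal revenue to marginal cost: 177 − Q = 13, so Q = 164. From demand, P = 95.
DWL is the triangle between Q = 164 and Q = 328: ½·(328 − 164)·(95 − 13) = 6724.

DWL = 6724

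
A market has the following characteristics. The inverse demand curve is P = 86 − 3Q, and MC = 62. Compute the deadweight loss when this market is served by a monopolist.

DWL = 24

Perfect competition: P = MC = 62, so 86 − 3Q = 62 and Q = 8.
A monopolist chooses Q where MR = MC. MR = 86 − 6Q; setting this equal to 62 gives Q = 4 and P = 74.
DWL is the triangle between Q = 4 and Q = 8: ½·(8 − 4)·(74 − 62) = 24.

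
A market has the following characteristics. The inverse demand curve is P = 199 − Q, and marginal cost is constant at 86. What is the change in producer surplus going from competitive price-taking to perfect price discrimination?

Perfect competition: P = MC = 86, so 199 − Q = 86 and Q = 113.
PS = (86 − 86)·113 = 0.
Under first-degree price discrimination the firm charges each unit its demand price and produces up to where P = MC, i.e. Q = 113. Consumer surplus is zero; producer surplus equals total surplus.
PS = ½·(199 − 86)·113 = 6384.5.
Change in producer surplus: 6384.5 − 0 = 6384.5.

PS rises by 6384.5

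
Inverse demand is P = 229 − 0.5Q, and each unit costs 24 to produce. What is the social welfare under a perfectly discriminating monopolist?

With perfect price discrimination, output is the efficient level Q = 410 (where demand meets MC), but every buyer pays their willingness to pay: CS = 0 and PS = total surplus.
TS = 42025 (equal to competitive TS).

TS = 42025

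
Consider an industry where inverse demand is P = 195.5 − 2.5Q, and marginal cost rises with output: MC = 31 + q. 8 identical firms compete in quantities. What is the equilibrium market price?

P = 55.5

Cournot with 8 identical firms: the symmetric best-response condition is 195.5 − 22.5q = 31 + q. Each firm produces q = 7, total output Q = 56, price P = 55.5.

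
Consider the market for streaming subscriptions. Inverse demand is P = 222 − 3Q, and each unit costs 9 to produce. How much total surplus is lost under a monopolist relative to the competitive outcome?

DWL = 1890.375

Under competition P = MC = 9, so Q = (222 − 9)/3 = 71.
A monopolist chooses Q where MR = MC. MR = 222 − 6Q; setting this equal to 9 gives Q = 35.5 and P = 115.5.
DWL is the triangle between Q = 35.5 and Q = 71: ½·(71 − 35.5)·(115.5 − 9) = 1890.375.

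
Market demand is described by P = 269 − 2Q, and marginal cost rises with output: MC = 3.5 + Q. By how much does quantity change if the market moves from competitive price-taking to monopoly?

Competitive equilibrium sets price equal to marginal cost: 269 − 2Q = 3.5 + Q, so Q = 88.5 and P = 92.
Monopoly sets MR = MC: 269 − 4Q = 3.5 + Q ⇒ Q = 53.1, P = 269 − 2·53.1 = 162.8.
Change in quantity: 53.1 − 88.5 = −35.4.

Q falls by 35.4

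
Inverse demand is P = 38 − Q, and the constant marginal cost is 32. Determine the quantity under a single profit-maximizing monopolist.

Q = 3

A monopolist chooses Q where MR = MC. MR = 38 − 2Q; setting this equal to 32 gives Q = 3 and P = 35.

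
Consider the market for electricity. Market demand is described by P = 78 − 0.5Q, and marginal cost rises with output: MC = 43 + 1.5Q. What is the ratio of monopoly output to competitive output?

The monopolist equates marginal revenue to marginal cost: 78 − Q = 43 + 1.5Q, so Q = 14. From demand, P = 71.
Under competition P = MC: 78 − 0.5Q = 43 + 1.5Q ⇒ Q = 17.5, P = 69.25.
Ratio Q_m/Q_c = 14/17.5 = 0.8.

Q_m/Q_c = 0.8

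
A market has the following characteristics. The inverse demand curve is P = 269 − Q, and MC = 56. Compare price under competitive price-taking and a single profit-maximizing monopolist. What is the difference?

P rises by 106.5

Under competition P = MC = 56, so Q = (269 − 56)/1 = 213.
The monopolist equates marginal revenue to marginal cost: 269 − 2Q = 56, so Q = 106.5. From demand, P = 162.5.
Change in price: 162.5 − 56 = 106.5.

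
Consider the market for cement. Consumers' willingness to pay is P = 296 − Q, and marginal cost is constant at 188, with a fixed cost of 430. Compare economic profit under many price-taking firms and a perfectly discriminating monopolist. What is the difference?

Under competition P = MC = 188, so Q = (296 − 188)/1 = 108.
Profit = (188 − 188)·108 − 430 = −430.
Under first-degree price discrimination the firm charges each unit its demand price and produces up to where P = MC, i.e. Q = 108. Consumer surplus is zero; producer surplus equals total surplus.
PS equals the full surplus area, 5832. Profit = 5832 − 430 = 5402.
Change in economic profit: 5402 − −430 = 5832.

π rises by 5832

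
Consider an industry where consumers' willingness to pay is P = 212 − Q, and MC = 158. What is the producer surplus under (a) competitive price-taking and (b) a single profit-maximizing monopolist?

Competition: PS = 0; Monopoly: PS = 729

Under competition P = MC = 158, so Q = (212 − 158)/1 = 54.
PS = (158 − 158)·54 = 0.
Monopoly sets MR = MC: 212 − 2Q = 158 ⇒ Q = 27, P = 212 − 27 = 185.
PS = (185 − 158)·27 = 729.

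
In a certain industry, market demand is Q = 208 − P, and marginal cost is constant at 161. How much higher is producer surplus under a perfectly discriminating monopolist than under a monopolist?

PS rises by 552.25

Inverting demand: P = 208 − Q.
The monopolist equates marginal revenue to marginal cost: 208 − 2Q = 161, so Q = 23.5. From demand, P = 184.5.
PS = (184.5 − 161)·23.5 = 552.25.
With perfect price discrimination, output is the efficient level Q = 47 (where demand meets MC), but every buyer pays their willingness to pay: CS = 0 and PS = total surplus.
PS = ½·(208 − 161)·47 = 1104.5.
Change in producer surplus: 1104.5 − 552.25 = 552.25.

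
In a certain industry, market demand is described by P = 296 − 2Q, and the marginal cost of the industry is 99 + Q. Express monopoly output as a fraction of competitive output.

Q_m/Q_c = 0.6

A monopolist chooses Q where MR = MC. MR = 296 − 4Q; setting this equal to 99 + Q gives Q = 39.4 and P = 217.2.
Under competition P = MC: 296 − 2Q = 99 + Q ⇒ Q = 197/3, P = 494/3.
Ratio Q_m/Q_c = 39.4/(197/3) = 0.6.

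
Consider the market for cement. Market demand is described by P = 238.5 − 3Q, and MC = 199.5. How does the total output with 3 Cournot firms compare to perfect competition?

Cournot: Q = 9.75; Competition: Q = 13

With 3 symmetric Cournot firms, each firm's FOC gives 238.5 − 12q = 199.5, so q = 3.25, Q = 3·3.25 = 9.75, and P = 209.25.
Under competition P = MC = 199.5, so Q = (238.5 − 199.5)/3 = 13.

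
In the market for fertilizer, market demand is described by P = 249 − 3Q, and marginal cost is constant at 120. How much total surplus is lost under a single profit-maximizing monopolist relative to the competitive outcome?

Competitive firms price at marginal cost: P = 120, giving Q = 43.
A monopolist chooses Q where MR = MC. MR = 249 − 6Q; setting this equal to 120 gives Q = 21.5 and P = 184.5.
DWL is the triangle between Q = 21.5 and Q = 43: ½·(43 − 21.5)·(184.5 − 120) = 693.375.

DWL = 693.375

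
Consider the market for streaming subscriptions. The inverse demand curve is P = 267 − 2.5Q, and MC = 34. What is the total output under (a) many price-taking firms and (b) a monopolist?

Perfect competition: P = MC = 34, so 267 − 2.5Q = 34 and Q = 93.2.
The monopolist equates marginal revenue to marginal cost: 267 − 5Q = 34, so Q = 46.6. From demand, P = 150.5.

Competition: Q = 93.2; Monopoly: Q = 46.6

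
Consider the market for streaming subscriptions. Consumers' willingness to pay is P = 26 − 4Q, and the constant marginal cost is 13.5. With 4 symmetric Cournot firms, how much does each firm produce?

q_i = 0.625

Cournot with 4 identical firms: the symmetric best-response condition is 26 − 20q = 13.5. Each firm produces q = 0.625, total output Q = 2.5, price P = 16.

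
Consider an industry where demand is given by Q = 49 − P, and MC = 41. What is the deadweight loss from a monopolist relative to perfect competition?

Inverting demand: P = 49 − Q.
Competitive firms price at marginal cost: P = 41, giving Q = 8.
The monopolist equates marginal revenue to marginal cost: 49 − 2Q = 41, so Q = 4. From demand, P = 45.
DWL is the triangle between Q = 4 and Q = 8: ½·(8 − 4)·(45 − 41) = 8.

DWL = 8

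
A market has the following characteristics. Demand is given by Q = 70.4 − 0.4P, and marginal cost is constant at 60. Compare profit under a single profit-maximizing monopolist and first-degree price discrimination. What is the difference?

π rises by 1345.6

Inverting demand: P = 176 − 2.5Q.
The monopolist equates marginal revenue to marginal cost: 176 − 5Q = 60, so Q = 23.2. From demand, P = 118.
Profit = (118 − 60)·23.2 = 1345.6.
With perfect price discrimination, output is the efficient level Q = 46.4 (where demand meets MC), but every buyer pays their willingness to pay: CS = 0 and PS = total surplus.
PS equals the full surplus area, 2691.2. Profit = 2691.2 = 2691.2.
Change in profit: 2691.2 − 1345.6 = 1345.6.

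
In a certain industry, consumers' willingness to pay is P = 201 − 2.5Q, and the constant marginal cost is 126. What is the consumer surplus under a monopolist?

Monopoly sets MR = MC: 201 − 5Q = 126 ⇒ Q = 15, P = 201 − 2.5·15 = 163.5.
CS = ½·(201 − 163.5)·15 = 281.25.

CS = 281.25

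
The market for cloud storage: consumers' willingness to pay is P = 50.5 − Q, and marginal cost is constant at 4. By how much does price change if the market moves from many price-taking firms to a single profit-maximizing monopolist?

P rises by 23.25

Perfect competition: P = MC = 4, so 50.5 − Q = 4 and Q = 46.5.
Monopoly sets MR = MC: 50.5 − 2Q = 4 ⇒ Q = 23.25, P = 50.5 − 23.25 = 27.25.
Change in price: 27.25 − 4 = 23.25.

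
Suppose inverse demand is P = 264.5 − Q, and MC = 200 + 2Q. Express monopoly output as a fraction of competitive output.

Q_m/Q_c = 0.75

The monopolist equates marginal revenue to marginal cost: 264.5 − 2Q = 200 + 2Q, so Q = 16.125. From demand, P = 248.375.
Competitive equilibrium sets price equal to marginal cost: 264.5 − Q = 200 + 2Q, so Q = 21.5 and P = 243.
Ratio Q_m/Q_c = 16.125/21.5 = 0.75.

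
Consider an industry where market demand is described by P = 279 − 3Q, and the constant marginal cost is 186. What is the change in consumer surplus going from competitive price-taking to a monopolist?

Perfect competition: P = MC = 186, so 279 − 3Q = 186 and Q = 31.
CS = ½·(279 − 186)·31 = 1441.5.
Monopoly sets MR = MC: 279 − 6Q = 186 ⇒ Q = 15.5, P = 279 − 3·15.5 = 232.5.
CS = ½·(279 − 232.5)·15.5 = 360.375.
Change in consumer surplus: 360.375 − 1441.5 = −1081.125.

CS falls by 1081.125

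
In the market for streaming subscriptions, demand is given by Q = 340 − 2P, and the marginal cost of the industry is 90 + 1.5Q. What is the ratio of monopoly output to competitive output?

Q_m/Q_c = 0.8

Inverting demand: P = 170 − 0.5Q.
Monopoly sets MR = MC: 170 − Q = 90 + 1.5Q ⇒ Q = 32, P = 170 − 0.5·32 = 154.
Under competition P = MC: 170 − 0.5Q = 90 + 1.5Q ⇒ Q = 40, P = 150.
Ratio Q_m/Q_c = 32/40 = 0.8.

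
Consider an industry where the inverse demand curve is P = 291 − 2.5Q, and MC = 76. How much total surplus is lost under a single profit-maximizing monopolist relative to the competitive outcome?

Perfect competition: P = MC = 76, so 291 − 2.5Q = 76 and Q = 86.
A monopolist chooses Q where MR = MC. MR = 291 − 5Q; setting this equal to 76 gives Q = 43 and P = 183.5.
DWL is the triangle between Q = 43 and Q = 86: ½·(86 − 43)·(183.5 − 76) = 2311.25.

DWL = 2311.25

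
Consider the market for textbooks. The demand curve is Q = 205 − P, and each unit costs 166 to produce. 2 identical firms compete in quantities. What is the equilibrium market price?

P = 179

Inverting demand: P = 205 − Q.
Cournot with 2 identical firms: the symmetric best-response condition is 205 − 3q = 166. Each firm produces q = 13, total output Q = 26, price P = 179.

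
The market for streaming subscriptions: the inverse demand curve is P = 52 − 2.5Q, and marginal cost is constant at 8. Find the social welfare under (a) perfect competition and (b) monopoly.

Under competition P = MC = 8, so Q = (52 − 8)/2.5 = 17.6.
CS = ½·(52 − 8)·17.6 = 387.2; PS = (8 − 8)·17.6 = 0; TS = 387.2.
A monopolist chooses Q where MR = MC. MR = 52 − 5Q; setting this equal to 8 gives Q = 8.8 and P = 30.
CS = ½·(52 − 30)·8.8 = 96.8; PS = (30 − 8)·8.8 = 193.6; TS = 290.4.

Competition: TS = 387.2; Monopoly: TS = 290.4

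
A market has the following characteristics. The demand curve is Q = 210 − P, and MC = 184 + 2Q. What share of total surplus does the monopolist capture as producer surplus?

Inverting demand: P = 210 − Q.
The monopolist equates marginal revenue to marginal cost: 210 − 2Q = 184 + 2Q, so Q = 6.5. From demand, P = 203.5.
CS = ½·(210 − 203.5)·6.5 = 21.125.
PS = P·Q − VC(Q) = 203.5·6.5 − (184·6.5 + ½·2·6.5²) = 84.5.
Share captured = PS/TS = 84.5/105.625 = 0.8.

PS/TS = 0.8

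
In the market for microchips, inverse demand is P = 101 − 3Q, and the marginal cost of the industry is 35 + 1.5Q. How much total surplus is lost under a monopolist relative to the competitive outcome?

Competitive equilibrium sets price equal to marginal cost: 101 − 3Q = 35 + 1.5Q, so Q = 44/3 and P = 57.
Monopoly sets MR = MC: 101 − 6Q = 35 + 1.5Q ⇒ Q = 8.8, P = 101 − 3·8.8 = 74.6.
CS = ½·(101 − 57)·44/3 = 968/3; PS = (57·44/3 − 35·44/3 − ½·1.5·(44/3)²) = 484/3; TS = 484.
CS = ½·(101 − 74.6)·8.8 = 116.16; PS = (74.6·8.8 − 35·8.8 − ½·1.5·8.8²) = 290.4; TS = 406.56.
DWL = 484 − 406.56 = 77.44.

DWL = 77.44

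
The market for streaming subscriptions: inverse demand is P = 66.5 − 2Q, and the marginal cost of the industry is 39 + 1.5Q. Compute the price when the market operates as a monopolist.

A monopolist chooses Q where MR = MC. MR = 66.5 − 4Q; setting this equal to 39 + 1.5Q gives Q = 5 and P = 56.5.

P = 56.5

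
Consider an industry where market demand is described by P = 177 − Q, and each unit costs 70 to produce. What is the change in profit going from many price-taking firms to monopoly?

π rises by 2862.25

Perfect competition: P = MC = 70, so 177 − Q = 70 and Q = 107.
Profit = (70 − 70)·107 = 0.
A monopolist chooses Q where MR = MC. MR = 177 − 2Q; setting this equal to 70 gives Q = 53.5 and P = 123.5.
Profit = (123.5 − 70)·53.5 = 2862.25.
Change in profit: 2862.25 − 0 = 2862.25.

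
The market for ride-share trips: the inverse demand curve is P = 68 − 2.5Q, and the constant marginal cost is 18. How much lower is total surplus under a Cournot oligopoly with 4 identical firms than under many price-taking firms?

TS falls by 20

Perfect competition: P = MC = 18, so 68 − 2.5Q = 18 and Q = 20.
CS = ½·(68 − 18)·20 = 500; PS = (18 − 18)·20 = 0; TS = 500.
With 4 symmetric Cournot firms, each firm's FOC gives 68 − 12.5q = 18, so q = 4, Q = 4·4 = 16, and P = 28.
CS = ½·(68 − 28)·16 = 320; PS = (28 − 18)·16 = 160; TS = 480.
Change in total surplus: 480 − 500 = −20.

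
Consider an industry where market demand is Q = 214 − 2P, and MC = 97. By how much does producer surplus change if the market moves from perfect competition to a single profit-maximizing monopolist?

Inverting demand: P = 107 − 0.5Q.
Perfect competition: P = MC = 97, so 107 − 0.5Q = 97 and Q = 20.
PS = (97 − 97)·20 = 0.
A monopolist chooses Q where MR = MC. MR = 107 − Q; setting this equal to 97 gives Q = 10 and P = 102.
PS = (102 − 97)·10 = 50.
Change in producer surplus: 50 − 0 = 50.

PS rises by 50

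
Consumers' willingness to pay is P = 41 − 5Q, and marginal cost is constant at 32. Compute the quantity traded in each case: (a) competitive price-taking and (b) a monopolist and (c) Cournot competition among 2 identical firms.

Perfect competition: P = MC = 32, so 41 − 5Q = 32 and Q = 1.8.
A monopolist chooses Q where MR = MC. MR = 41 − 10Q; setting this equal to 32 gives Q = 0.9 and P = 36.5.
Cournot with 2 identical firms: the symmetric best-response condition is 41 − 15q = 32. Each firm produces q = 0.6, total output Q = 1.2, price P = 35.

Competition: Q = 1.8; Monopoly: Q = 0.9; Cournot: Q = 1.2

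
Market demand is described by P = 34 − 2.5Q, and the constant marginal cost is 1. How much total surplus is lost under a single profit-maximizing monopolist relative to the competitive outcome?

DWL = 54.45

Under competition P = MC = 1, so Q = (34 − 1)/2.5 = 13.2.
The monopolist equates marginal revenue to marginal cost: 34 − 5Q = 1, so Q = 6.6. From demand, P = 17.5.
DWL is the triangle between Q = 6.6 and Q = 13.2: ½·(13.2 − 6.6)·(17.5 − 1) = 54.45.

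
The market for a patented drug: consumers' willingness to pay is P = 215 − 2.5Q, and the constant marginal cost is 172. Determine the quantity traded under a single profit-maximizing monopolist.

Monopoly sets MR = MC: 215 − 5Q = 172 ⇒ Q = 8.6, P = 215 − 2.5·8.6 = 193.5.

Q = 8.6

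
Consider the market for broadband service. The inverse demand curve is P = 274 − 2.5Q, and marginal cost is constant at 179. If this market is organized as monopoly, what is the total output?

The monopolist equates marginal revenue to marginal cost: 274 − 5Q = 179, so Q = 19. From demand, P = 226.5.

Q = 19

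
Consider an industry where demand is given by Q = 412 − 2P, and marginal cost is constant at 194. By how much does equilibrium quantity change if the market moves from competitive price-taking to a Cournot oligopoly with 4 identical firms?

Q falls by 4.8

Inverting demand: P = 206 − 0.5Q.
Perfect competition: P = MC = 194, so 206 − 0.5Q = 194 and Q = 24.
With 4 symmetric Cournot firms, each firm's FOC gives 206 − 2.5q = 194, so q = 4.8, Q = 4·4.8 = 19.2, and P = 196.4.
Change in equilibrium quantity: 19.2 − 24 = −4.8.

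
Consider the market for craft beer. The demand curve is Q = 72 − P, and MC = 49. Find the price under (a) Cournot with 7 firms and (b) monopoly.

Cournot: P = 51.875; Monopoly: P = 60.5

Inverting demand: P = 72 − Q.
Cournot with 7 identical firms: the symmetric best-response condition is 72 − 8q = 49. Each firm produces q = 2.875, total output Q = 20.125, price P = 51.875.
The monopolist equates marginal revenue to marginal cost: 72 − 2Q = 49, so Q = 11.5. From demand, P = 60.5.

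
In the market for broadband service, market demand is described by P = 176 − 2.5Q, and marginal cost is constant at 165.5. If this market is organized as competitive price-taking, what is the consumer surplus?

CS = 22.05

Perfect competition: P = MC = 165.5, so 176 − 2.5Q = 165.5 and Q = 4.2.
CS = ½·(176 − 165.5)·4.2 = 22.05.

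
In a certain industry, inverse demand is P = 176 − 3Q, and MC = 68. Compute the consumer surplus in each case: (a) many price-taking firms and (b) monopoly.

Perfect competition: P = MC = 68, so 176 − 3Q = 68 and Q = 36.
CS = ½·(176 − 68)·36 = 1944.
Monopoly sets MR = MC: 176 − 6Q = 68 ⇒ Q = 18, P = 176 − 3·18 = 122.
CS = ½·(176 − 122)·18 = 486.

Competition: CS = 1944; Monopoly: CS = 486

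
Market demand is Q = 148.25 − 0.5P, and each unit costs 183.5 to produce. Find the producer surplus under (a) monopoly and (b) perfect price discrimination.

Inverting demand: P = 296.5 − 2Q.
A monopolist chooses Q where MR = MC. MR = 296.5 − 4Q; setting this equal to 183.5 gives Q = 28.25 and P = 240.
PS = (240 − 183.5)·28.25 = 1596.125.
Under first-degree price discrimination the firm charges each unit its demand price and produces up to where P = MC, i.e. Q = 56.5. Consumer surplus is zero; producer surplus equals total surplus.
PS = ½·(296.5 − 183.5)·56.5 = 3192.25.

Monopoly: PS = 1596.125; Perfect PD: PS = 3192.25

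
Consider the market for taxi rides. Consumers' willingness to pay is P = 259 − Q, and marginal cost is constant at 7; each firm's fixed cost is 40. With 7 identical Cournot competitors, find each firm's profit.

In a 7-firm Cournot equilibrium, symmetry and the first-order condition give q = (259 − 7)/(8) = 31.5. So Q = 220.5 and P = 38.5.
Each firm's profit = (38.5 − 7)·31.5 − 40 = 952.25.

π_i = 952.25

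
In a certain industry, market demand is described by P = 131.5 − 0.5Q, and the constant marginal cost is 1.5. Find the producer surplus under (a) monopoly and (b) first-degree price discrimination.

Monopoly: PS = 8450; Perfect PD: PS = 16900

The monopolist equates marginal revenue to marginal cost: 131.5 − Q = 1.5, so Q = 130. From demand, P = 66.5.
PS = (66.5 − 1.5)·130 = 8450.
A perfectly discriminating monopolist sells every unit with P(Q) ≥ MC(Q), so output equals the competitive quantity Q = 260. Each buyer pays their reservation price, so CS = 0 and the firm captures all surplus.
PS = ½·(131.5 − 1.5)·260 = 16900.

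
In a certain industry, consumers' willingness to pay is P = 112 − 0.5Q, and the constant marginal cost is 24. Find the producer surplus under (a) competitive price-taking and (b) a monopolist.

Competitive firms price at marginal cost: P = 24, giving Q = 176.
PS = (24 − 24)·176 = 0.
Monopoly sets MR = MC: 112 − Q = 24 ⇒ Q = 88, P = 112 − 0.5·88 = 68.
PS = (68 − 24)·88 = 3872.

Competition: PS = 0; Monopoly: PS = 3872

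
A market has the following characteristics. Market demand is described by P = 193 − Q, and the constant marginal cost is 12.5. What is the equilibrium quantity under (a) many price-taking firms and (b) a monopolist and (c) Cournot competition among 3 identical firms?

Competition: Q = 180.5; Monopoly: Q = 90.25; Cournot: Q = 135.375

Perfect competition: P = MC = 12.5, so 193 − Q = 12.5 and Q = 180.5.
Monopoly sets MR = MC: 193 − 2Q = 12.5 ⇒ Q = 90.25, P = 193 − 90.25 = 102.75.
In a 3-firm Cournot equilibrium, symmetry and the first-order condition give q = (193 − 12.5)/(4) = 45.125. So Q = 135.375 and P = 57.625.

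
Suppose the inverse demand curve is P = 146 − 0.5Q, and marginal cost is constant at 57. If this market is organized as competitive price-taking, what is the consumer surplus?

CS = 7921

Perfect competition: P = MC = 57, so 146 − 0.5Q = 57 and Q = 178.
CS = ½·(146 − 57)·178 = 7921.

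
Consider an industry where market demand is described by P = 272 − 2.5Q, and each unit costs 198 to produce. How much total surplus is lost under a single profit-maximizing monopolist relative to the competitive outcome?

DWL = 273.8

Under competition P = MC = 198, so Q = (272 − 198)/2.5 = 29.6.
Monopoly sets MR = MC: 272 − 5Q = 198 ⇒ Q = 14.8, P = 272 − 2.5·14.8 = 235.
DWL is the triangle between Q = 14.8 and Q = 29.6: ½·(29.6 − 14.8)·(235 − 198) = 273.8.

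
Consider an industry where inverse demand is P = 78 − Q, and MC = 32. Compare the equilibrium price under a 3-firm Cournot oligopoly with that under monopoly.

Cournot: P = 43.5; Monopoly: P = 55

In a 3-firm Cournot equilibrium, symmetry and the first-order condition give q = (78 − 32)/(4) = 11.5. So Q = 34.5 and P = 43.5.
A monopolist chooses Q where MR = MC. MR = 78 − 2Q; setting this equal to 32 gives Q = 23 and P = 55.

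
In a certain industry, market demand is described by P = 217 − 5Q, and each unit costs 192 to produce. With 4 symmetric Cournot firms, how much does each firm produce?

q_i = 1

Cournot with 4 identical firms: the symmetric best-response condition is 217 − 25q = 192. Each firm produces q = 1, total output Q = 4, price P = 197.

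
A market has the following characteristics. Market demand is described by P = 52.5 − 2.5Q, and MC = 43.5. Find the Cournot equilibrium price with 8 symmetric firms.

With 8 symmetric Cournot firms, each firm's FOC gives 52.5 − 22.5q = 43.5, so q = 0.4, Q = 8·0.4 = 3.2, and P = 44.5.

P = 44.5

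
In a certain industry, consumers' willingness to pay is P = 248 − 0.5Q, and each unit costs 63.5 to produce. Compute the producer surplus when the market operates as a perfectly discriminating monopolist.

Under first-degree price discrimination the firm charges each unit its demand price and produces up to where P = MC, i.e. Q = 369. Consumer surplus is zero; producer surplus equals total surplus.
PS = ½·(248 − 63.5)·369 = 34040.25.

PS = 34040.25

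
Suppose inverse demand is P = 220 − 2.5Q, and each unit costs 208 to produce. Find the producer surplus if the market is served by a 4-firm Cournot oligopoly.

Cournot with 4 identical firms: the symmetric best-response condition is 220 − 12.5q = 208. Each firm produces q = 0.96, total output Q = 3.84, price P = 210.4.
PS = (210.4 − 208)·3.84 = 9.216.

PS = 9.216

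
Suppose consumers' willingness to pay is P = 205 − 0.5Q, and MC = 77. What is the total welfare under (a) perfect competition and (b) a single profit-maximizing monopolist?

Competition: TS = 16384; Monopoly: TS = 12288

Competitive firms price at marginal cost: P = 77, giving Q = 256.
CS = ½·(205 − 77)·256 = 16384; PS = (77 − 77)·256 = 0; TS = 16384.
The monopolist equates marginal revenue to marginal cost: 205 − Q = 77, so Q = 128. From demand, P = 141.
CS = ½·(205 − 141)·128 = 4096; PS = (141 − 77)·128 = 8192; TS = 12288.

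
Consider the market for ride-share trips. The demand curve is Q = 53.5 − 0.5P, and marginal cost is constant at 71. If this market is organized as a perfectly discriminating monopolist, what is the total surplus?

Inverting demand: P = 107 − 2Q.
With perfect price discrimination, output is the efficient level Q = 18 (where demand meets MC), but every buyer pays their willingness to pay: CS = 0 and PS = total surplus.
TS = 324 (equal to competitive TS).

TS = 324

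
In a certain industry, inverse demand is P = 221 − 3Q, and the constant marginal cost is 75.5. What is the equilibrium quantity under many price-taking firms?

Q = 48.5

Under competition P = MC = 75.5, so Q = (221 − 75.5)/3 = 48.5.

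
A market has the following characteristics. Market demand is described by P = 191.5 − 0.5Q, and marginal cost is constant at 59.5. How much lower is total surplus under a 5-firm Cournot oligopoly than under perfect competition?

Under competition P = MC = 59.5, so Q = (191.5 − 59.5)/0.5 = 264.
CS = ½·(191.5 − 59.5)·264 = 17424; PS = (59.5 − 59.5)·264 = 0; TS = 17424.
In a 5-firm Cournot equilibrium, symmetry and the first-order condition give q = (191.5 − 59.5)/(3) = 44. So Q = 220 and P = 81.5.
CS = ½·(191.5 − 81.5)·220 = 12100; PS = (81.5 − 59.5)·220 = 4840; TS = 16940.
Change in total surplus: 16940 − 17424 = −484.

TS falls by 484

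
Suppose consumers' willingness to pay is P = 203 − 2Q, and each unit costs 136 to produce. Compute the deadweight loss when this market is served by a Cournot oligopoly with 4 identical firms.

DWL = 44.89

Under competition P = MC = 136, so Q = (203 − 136)/2 = 33.5.
With 4 symmetric Cournot firms, each firm's FOC gives 203 − 10q = 136, so q = 6.7, Q = 4·6.7 = 26.8, and P = 149.4.
DWL is the triangle between Q = 26.8 and Q = 33.5: ½·(33.5 − 26.8)·(149.4 − 136) = 44.89.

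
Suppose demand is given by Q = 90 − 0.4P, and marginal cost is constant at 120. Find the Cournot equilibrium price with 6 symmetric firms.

Inverting demand: P = 225 − 2.5Q.
With 6 symmetric Cournot firms, each firm's FOC gives 225 − 17.5q = 120, so q = 6, Q = 6·6 = 36, and P = 135.

P = 135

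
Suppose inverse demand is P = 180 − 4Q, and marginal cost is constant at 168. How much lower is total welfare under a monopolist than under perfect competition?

Total welfare falls by 4.5

Competitive firms price at marginal cost: P = 168, giving Q = 3.
CS = ½·(180 − 168)·3 = 18; PS = (168 − 168)·3 = 0; TS = 18.
Monopoly sets MR = MC: 180 − 8Q = 168 ⇒ Q = 1.5, P = 180 − 4·1.5 = 174.
CS = ½·(180 − 174)·1.5 = 4.5; PS = (174 − 168)·1.5 = 9; TS = 13.5.
Change in total welfare: 13.5 − 18 = −4.5.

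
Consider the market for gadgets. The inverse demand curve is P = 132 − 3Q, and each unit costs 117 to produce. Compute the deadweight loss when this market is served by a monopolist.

DWL = 9.375

Competitive firms price at marginal cost: P = 117, giving Q = 5.
A monopolist chooses Q where MR = MC. MR = 132 − 6Q; setting this equal to 117 gives Q = 2.5 and P = 124.5.
DWL is the triangle between Q = 2.5 and Q = 5: ½·(5 − 2.5)·(124.5 − 117) = 9.375.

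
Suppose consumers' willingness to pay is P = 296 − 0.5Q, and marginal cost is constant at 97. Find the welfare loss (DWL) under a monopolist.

Competitive firms price at marginal cost: P = 97, giving Q = 398.
A monopolist chooses Q where MR = MC. MR = 296 − Q; setting this equal to 97 gives Q = 199 and P = 196.5.
DWL is the triangle between Q = 199 and Q = 398: ½·(398 − 199)·(196.5 − 97) = 9900.25.

DWL = 9900.25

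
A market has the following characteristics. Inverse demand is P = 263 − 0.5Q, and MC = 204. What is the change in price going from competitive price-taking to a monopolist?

Price rises by 29.5

Perfect competition: P = MC = 204, so 263 − 0.5Q = 204 and Q = 118.
A monopolist chooses Q where MR = MC. MR = 263 − Q; setting this equal to 204 gives Q = 59 and P = 233.5.
Change in price: 233.5 − 204 = 29.5.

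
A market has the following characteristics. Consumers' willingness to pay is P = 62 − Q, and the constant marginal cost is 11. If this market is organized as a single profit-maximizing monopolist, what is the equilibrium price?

The monopolist equates marginal revenue to marginal cost: 62 − 2Q = 11, so Q = 25.5. From demand, P = 36.5.

P = 36.5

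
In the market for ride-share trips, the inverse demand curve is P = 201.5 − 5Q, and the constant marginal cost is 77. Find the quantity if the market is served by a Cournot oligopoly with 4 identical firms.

Q = 19.92

Cournot with 4 identical firms: the symmetric best-response condition is 201.5 − 25q = 77. Each firm produces q = 4.98, total output Q = 19.92, price P = 101.9.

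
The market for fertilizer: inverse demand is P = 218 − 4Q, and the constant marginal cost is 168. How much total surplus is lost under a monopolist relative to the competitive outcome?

DWL = 78.125

Perfect competition: P = MC = 168, so 218 − 4Q = 168 and Q = 12.5.
A monopolist chooses Q where MR = MC. MR = 218 − 8Q; setting this equal to 168 gives Q = 6.25 and P = 193.
DWL is the triangle between Q = 6.25 and Q = 12.5: ½·(12.5 − 6.25)·(193 − 168) = 78.125.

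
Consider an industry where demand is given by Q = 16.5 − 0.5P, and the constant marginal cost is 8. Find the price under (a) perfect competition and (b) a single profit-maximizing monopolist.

Competition: P = 8; Monopoly: P = 20.5

Inverting demand: P = 33 − 2Q.
Under competition P = MC = 8, so Q = (33 − 8)/2 = 12.5.
The monopolist equates marginal revenue to marginal cost: 33 − 4Q = 8, so Q = 6.25. From demand, P = 20.5.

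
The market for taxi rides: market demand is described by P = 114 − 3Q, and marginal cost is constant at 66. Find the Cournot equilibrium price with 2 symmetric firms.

P = 82

Cournot with 2 identical firms: the symmetric best-response condition is 114 − 9q = 66. Each firm produces q = 16/3, total output Q = 32/3, price P = 82.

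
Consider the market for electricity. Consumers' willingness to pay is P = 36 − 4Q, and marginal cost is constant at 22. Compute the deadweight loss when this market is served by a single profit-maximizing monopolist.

Under competition P = MC = 22, so Q = (36 − 22)/4 = 3.5.
The monopolist equates marginal revenue to marginal cost: 36 − 8Q = 22, so Q = 1.75. From demand, P = 29.
DWL is the triangle between Q = 1.75 and Q = 3.5: ½·(3.5 − 1.75)·(29 − 22) = 6.125.

DWL = 6.125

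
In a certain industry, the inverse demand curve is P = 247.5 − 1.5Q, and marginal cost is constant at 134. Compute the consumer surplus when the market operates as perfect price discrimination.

CS = 0

Under first-degree price discrimination the firm charges each unit its demand price and produces up to where P = MC, i.e. Q = 227/3. Consumer surplus is zero; producer surplus equals total surplus.
CS = 0.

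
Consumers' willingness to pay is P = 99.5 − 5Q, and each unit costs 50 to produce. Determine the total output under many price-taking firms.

Perfect competition: P = MC = 50, so 99.5 − 5Q = 50 and Q = 9.9.

Q = 9.9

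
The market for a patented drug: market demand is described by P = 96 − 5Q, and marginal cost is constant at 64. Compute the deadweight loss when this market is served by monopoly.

DWL = 25.6

Under competition P = MC = 64, so Q = (96 − 64)/5 = 6.4.
A monopolist chooses Q where MR = MC. MR = 96 − 10Q; setting this equal to 64 gives Q = 3.2 and P = 80.
DWL is the triangle between Q = 3.2 and Q = 6.4: ½·(6.4 − 3.2)·(80 − 64) = 25.6.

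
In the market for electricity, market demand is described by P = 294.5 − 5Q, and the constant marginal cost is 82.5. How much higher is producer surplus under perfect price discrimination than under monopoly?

Producer surplus rises by 2247.2

Monopoly sets MR = MC: 294.5 − 10Q = 82.5 ⇒ Q = 21.2, P = 294.5 − 5·21.2 = 188.5.
PS = (188.5 − 82.5)·21.2 = 2247.2.
Under first-degree price discrimination the firm charges each unit its demand price and produces up to where P = MC, i.e. Q = 42.4. Consumer surplus is zero; producer surplus equals total surplus.
PS = ½·(294.5 − 82.5)·42.4 = 4494.4.
Change in producer surplus: 4494.4 − 2247.2 = 2247.2.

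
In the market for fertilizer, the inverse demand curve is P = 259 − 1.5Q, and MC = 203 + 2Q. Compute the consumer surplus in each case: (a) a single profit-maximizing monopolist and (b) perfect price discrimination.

Monopoly: CS = 94.08; Perfect PD: CS = 0

Monopoly sets MR = MC: 259 − 3Q = 203 + 2Q ⇒ Q = 11.2, P = 259 − 1.5·11.2 = 242.2.
CS = ½·(259 − 242.2)·11.2 = 94.08.
Under first-degree price discrimination the firm charges each unit its demand price and produces up to where P = MC, i.e. Q = 16. Consumer surplus is zero; producer surplus equals total surplus.
CS = 0.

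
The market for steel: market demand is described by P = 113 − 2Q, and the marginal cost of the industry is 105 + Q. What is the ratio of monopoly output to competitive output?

Q_m/Q_c = 0.6

Monopoly sets MR = MC: 113 − 4Q = 105 + Q ⇒ Q = 1.6, P = 113 − 2·1.6 = 109.8.
Competitive equilibrium sets price equal to marginal cost: 113 − 2Q = 105 + Q, so Q = 8/3 and P = 323/3.
Ratio Q_m/Q_c = 1.6/(8/3) = 0.6.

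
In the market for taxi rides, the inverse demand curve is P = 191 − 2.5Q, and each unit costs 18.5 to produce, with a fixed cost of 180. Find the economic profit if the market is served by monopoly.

Monopoly sets MR = MC: 191 − 5Q = 18.5 ⇒ Q = 34.5, P = 191 − 2.5·34.5 = 104.75.
Profit = (104.75 − 18.5)·34.5 − 180 = 2795.625.

Profit = 2795.625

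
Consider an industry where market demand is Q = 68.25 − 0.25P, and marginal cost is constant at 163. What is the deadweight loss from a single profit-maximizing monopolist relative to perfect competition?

Inverting demand: P = 273 − 4Q.
Perfect competition: P = MC = 163, so 273 − 4Q = 163 and Q = 27.5.
A monopolist chooses Q where MR = MC. MR = 273 − 8Q; setting this equal to 163 gives Q = 13.75 and P = 218.
DWL is the triangle between Q = 13.75 and Q = 27.5: ½·(27.5 − 13.75)·(218 − 163) = 378.125.

DWL = 378.125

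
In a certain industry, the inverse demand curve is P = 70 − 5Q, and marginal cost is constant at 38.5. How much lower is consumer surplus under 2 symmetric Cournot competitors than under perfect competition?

CS falls by 55.125

Under competition P = MC = 38.5, so Q = (70 − 38.5)/5 = 6.3.
CS = ½·(70 − 38.5)·6.3 = 99.225.
Cournot with 2 identical firms: the symmetric best-response condition is 70 − 15q = 38.5. Each firm produces q = 2.1, total output Q = 4.2, price P = 49.
CS = ½·(70 − 49)·4.2 = 44.1.
Change in consumer surplus: 44.1 − 99.225 = −55.125.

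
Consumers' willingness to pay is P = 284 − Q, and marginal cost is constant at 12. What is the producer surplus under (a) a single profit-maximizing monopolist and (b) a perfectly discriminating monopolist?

Monopoly: PS = 18496; Perfect PD: PS = 36992

Monopoly sets MR = MC: 284 − 2Q = 12 ⇒ Q = 136, P = 284 − 136 = 148.
PS = (148 − 12)·136 = 18496.
A perfectly discriminating monopolist sells every unit with P(Q) ≥ MC(Q), so output equals the competitive quantity Q = 272. Each buyer pays their reservation price, so CS = 0 and the firm captures all surplus.
PS = ½·(284 − 12)·272 = 36992.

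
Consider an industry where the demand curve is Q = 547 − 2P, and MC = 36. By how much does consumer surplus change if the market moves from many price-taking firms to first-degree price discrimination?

Consumer surplus falls by 56406.25

Inverting demand: P = 273.5 − 0.5Q.
Under competition P = MC = 36, so Q = (273.5 − 36)/0.5 = 475.
CS = ½·(273.5 − 36)·475 = 56406.25.
With perfect price discrimination, output is the efficient level Q = 475 (where demand meets MC), but every buyer pays their willingness to pay: CS = 0 and PS = total surplus.
CS = 0.
Change in consumer surplus: 0 − 56406.25 = −56406.25.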